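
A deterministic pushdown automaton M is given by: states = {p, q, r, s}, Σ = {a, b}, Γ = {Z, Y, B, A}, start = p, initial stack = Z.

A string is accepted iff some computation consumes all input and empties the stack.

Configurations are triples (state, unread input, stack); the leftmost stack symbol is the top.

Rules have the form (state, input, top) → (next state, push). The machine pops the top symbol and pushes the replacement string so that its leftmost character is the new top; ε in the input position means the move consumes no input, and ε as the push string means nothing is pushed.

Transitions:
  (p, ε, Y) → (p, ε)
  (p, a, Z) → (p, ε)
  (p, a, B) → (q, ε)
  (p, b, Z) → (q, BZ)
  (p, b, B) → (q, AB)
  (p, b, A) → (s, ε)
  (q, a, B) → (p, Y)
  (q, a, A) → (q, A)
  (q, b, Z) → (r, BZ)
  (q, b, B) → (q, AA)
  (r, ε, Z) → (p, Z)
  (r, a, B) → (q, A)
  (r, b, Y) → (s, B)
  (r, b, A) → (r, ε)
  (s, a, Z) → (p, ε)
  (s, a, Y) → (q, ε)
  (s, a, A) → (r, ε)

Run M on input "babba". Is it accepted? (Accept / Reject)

Reject

(p, babba, Z)
  read b, top Z: go to q, push BZ → (q, abba, BZ)
  read a, top B: go to p, push Y → (p, bba, YZ)
  ε-move, top Y: go to p, push ε → (p, bba, Z)
  read b, top Z: go to q, push BZ → (q, ba, BZ)
  read b, top B: go to q, push AA → (q, a, AAZ)
  read a, top A: go to q, push A → (q, ε, AAZ)
All input consumed; stack is AAZ, not empty, and no further ε-move applies.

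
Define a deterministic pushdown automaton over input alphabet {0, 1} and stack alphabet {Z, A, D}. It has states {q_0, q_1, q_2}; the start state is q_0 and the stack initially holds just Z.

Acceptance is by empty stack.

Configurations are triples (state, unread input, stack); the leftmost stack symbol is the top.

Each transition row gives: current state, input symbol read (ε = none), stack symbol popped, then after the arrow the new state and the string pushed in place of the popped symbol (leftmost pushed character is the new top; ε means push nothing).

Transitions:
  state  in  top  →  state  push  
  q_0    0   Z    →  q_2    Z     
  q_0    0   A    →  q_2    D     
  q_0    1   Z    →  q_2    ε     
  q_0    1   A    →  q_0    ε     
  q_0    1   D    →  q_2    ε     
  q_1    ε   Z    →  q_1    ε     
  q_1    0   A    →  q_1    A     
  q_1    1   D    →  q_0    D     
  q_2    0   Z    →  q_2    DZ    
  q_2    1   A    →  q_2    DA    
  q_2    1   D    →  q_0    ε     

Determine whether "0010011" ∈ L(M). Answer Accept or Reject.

(q_0, 0010011, Z)
  read 0, top Z: go to q_2, push Z → (q_2, 010011, Z)
  read 0, top Z: go to q_2, push DZ → (q_2, 10011, DZ)
  read 1, top D: go to q_0, push ε → (q_0, 0011, Z)
  read 0, top Z: go to q_2, push Z → (q_2, 011, Z)
  read 0, top Z: go to q_2, push DZ → (q_2, 11, DZ)
  read 1, top D: go to q_0, push ε → (q_0, 1, Z)
  read 1, top Z: go to q_2, push ε → (q_2, ε, ε)
All input consumed and the stack is empty.

Accept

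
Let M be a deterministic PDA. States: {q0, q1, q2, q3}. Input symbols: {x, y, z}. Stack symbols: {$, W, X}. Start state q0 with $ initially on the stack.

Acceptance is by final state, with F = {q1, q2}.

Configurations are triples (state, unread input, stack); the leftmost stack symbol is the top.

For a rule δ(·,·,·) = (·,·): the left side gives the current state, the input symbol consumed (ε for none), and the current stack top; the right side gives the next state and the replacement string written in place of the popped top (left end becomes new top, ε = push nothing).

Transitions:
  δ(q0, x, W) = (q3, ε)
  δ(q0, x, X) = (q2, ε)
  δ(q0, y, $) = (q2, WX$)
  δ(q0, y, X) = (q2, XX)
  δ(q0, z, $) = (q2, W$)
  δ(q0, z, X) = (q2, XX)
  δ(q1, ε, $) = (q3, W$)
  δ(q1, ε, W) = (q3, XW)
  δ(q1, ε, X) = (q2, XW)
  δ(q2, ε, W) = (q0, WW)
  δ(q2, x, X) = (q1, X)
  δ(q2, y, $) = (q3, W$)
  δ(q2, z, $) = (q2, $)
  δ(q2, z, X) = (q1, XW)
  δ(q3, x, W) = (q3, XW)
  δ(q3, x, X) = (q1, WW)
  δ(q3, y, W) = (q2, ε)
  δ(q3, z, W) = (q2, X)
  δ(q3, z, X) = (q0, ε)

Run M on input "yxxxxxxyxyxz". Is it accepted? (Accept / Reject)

Reject

(q0, yxxxxxxyxyxz, $)
  read y, top $: go to q2, push WX$ → (q2, xxxxxxyxyxz, WX$)
  ε-move, top W: go to q0, push WW → (q0, xxxxxxyxyxz, WWX$)
  read x, top W: go to q3, push ε → (q3, xxxxxyxyxz, WX$)
  read x, top W: go to q3, push XW → (q3, xxxxyxyxz, XWX$)
  read x, top X: go to q1, push WW → (q1, xxxyxyxz, WWWX$)
  ε-move, top W: go to q3, push XW → (q3, xxxyxyxz, XWWWX$)
  read x, top X: go to q1, push WW → (q1, xxyxyxz, WWWWWX$)
  ε-move, top W: go to q3, push XW → (q3, xxyxyxz, XWWWWWX$)
  read x, top X: go to q1, push WW → (q1, xyxyxz, WWWWWWWX$)
  ε-move, top W: go to q3, push XW → (q3, xyxyxz, XWWWWWWWX$)
  read x, top X: go to q1, push WW → (q1, yxyxz, WWWWWWWWWX$)
  ε-move, top W: go to q3, push XW → (q3, yxyxz, XWWWWWWWWWX$)
No transition applies at (q3, yxyxz, XWWWWWWWWWX$); input not fully consumed.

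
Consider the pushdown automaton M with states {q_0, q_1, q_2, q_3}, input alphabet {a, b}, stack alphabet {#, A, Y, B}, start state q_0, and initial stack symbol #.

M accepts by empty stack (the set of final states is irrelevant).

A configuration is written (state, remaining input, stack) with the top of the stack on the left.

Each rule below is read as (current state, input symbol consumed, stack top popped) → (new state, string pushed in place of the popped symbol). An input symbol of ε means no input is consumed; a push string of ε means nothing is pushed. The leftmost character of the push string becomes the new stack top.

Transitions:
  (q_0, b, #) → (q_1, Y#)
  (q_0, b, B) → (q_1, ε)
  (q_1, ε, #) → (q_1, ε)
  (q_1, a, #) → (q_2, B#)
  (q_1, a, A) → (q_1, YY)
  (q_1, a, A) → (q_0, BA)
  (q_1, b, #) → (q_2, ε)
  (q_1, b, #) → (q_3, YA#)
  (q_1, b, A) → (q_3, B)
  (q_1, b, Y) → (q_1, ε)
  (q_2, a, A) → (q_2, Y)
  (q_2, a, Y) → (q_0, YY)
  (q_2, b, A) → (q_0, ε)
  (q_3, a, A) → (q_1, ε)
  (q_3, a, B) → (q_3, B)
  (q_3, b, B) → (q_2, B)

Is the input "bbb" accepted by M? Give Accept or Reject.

One accepting computation: (q_0, bbb, #) ⊢ (q_1, bb, Y#) ⊢ (q_1, b, #) ⊢ (q_2, ε, ε)
All input consumed and the stack is empty.

Accept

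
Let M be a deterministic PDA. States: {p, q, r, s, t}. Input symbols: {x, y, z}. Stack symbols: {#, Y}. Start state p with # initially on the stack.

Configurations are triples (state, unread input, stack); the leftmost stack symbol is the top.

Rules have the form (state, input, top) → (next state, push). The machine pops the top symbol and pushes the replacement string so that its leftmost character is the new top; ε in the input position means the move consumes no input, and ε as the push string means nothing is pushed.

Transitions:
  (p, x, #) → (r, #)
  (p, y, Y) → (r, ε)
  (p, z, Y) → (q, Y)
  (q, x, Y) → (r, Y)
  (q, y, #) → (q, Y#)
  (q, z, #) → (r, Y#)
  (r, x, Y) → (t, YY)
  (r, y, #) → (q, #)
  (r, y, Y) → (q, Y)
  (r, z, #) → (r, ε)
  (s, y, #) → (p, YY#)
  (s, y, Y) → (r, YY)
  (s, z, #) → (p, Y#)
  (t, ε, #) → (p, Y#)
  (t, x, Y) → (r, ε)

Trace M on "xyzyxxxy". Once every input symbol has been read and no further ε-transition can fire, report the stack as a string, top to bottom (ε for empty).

Y#

(p, xyzyxxxy, #)
  read x, top #: go to r, push # → (r, yzyxxxy, #)
  read y, top #: go to q, push # → (q, zyxxxy, #)
  read z, top #: go to r, push Y# → (r, yxxxy, Y#)
  read y, top Y: go to q, push Y → (q, xxxy, Y#)
  read x, top Y: go to r, push Y → (r, xxy, Y#)
  read x, top Y: go to t, push YY → (t, xy, YY#)
  read x, top Y: go to r, push ε → (r, y, Y#)
  read y, top Y: go to q, push Y → (q, ε, Y#)
All input consumed in state q with stack Y#.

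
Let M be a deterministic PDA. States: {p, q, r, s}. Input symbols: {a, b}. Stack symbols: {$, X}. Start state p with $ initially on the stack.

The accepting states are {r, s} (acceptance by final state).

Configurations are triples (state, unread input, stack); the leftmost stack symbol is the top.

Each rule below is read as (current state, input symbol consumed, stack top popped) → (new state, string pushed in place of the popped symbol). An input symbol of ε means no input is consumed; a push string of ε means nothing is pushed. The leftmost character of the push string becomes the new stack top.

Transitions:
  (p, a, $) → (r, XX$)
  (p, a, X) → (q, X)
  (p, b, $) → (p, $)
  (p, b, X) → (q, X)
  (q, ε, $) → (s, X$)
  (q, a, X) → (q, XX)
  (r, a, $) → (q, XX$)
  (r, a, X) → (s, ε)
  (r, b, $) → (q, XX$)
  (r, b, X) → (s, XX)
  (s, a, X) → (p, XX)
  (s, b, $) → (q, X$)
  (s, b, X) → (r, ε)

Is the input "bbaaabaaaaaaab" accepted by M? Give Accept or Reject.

Reject

(p, bbaaabaaaaaaab, $) ⊢ (p, baaabaaaaaaab, $) ⊢ (p, aaabaaaaaaab, $) ⊢ (r, aabaaaaaaab, XX$) ⊢ (s, abaaaaaaab, X$) ⊢ (p, baaaaaaab, XX$) ⊢ (q, aaaaaaab, XX$) ⊢ (q, aaaaaab, XXX$) ⊢ (q, aaaaab, XXXX$) ⊢ (q, aaaab, XXXXX$) ⊢ (q, aaab, XXXXXX$) ⊢ (q, aab, XXXXXXX$) ⊢ (q, ab, XXXXXXXX$) ⊢ (q, b, XXXXXXXXX$)
No transition applies at (q, b, XXXXXXXXX$); input not fully consumed.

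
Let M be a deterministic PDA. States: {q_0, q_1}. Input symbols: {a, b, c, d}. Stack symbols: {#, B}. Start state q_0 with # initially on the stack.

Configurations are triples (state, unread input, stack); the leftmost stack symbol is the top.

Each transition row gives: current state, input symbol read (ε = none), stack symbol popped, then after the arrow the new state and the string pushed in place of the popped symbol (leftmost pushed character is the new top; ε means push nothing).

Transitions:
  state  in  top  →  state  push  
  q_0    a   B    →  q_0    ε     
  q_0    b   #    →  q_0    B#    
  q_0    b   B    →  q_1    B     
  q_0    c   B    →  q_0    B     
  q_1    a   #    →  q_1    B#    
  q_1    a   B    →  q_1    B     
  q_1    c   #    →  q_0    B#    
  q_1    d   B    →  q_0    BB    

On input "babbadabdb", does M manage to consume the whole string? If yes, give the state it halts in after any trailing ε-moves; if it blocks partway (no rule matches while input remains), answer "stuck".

(q_0, babbadabdb, #)
  read b, top #: go to q_0, push B# → (q_0, abbadabdb, B#)
  read a, top B: go to q_0, push ε → (q_0, bbadabdb, #)
  read b, top #: go to q_0, push B# → (q_0, badabdb, B#)
  read b, top B: go to q_1, push B → (q_1, adabdb, B#)
  read a, top B: go to q_1, push B → (q_1, dabdb, B#)
  read d, top B: go to q_0, push BB → (q_0, abdb, BB#)
  read a, top B: go to q_0, push ε → (q_0, bdb, B#)
  read b, top B: go to q_1, push B → (q_1, db, B#)
  read d, top B: go to q_0, push BB → (q_0, b, BB#)
  read b, top B: go to q_1, push B → (q_1, ε, BB#)
All input consumed; M is in state q_1.

q_1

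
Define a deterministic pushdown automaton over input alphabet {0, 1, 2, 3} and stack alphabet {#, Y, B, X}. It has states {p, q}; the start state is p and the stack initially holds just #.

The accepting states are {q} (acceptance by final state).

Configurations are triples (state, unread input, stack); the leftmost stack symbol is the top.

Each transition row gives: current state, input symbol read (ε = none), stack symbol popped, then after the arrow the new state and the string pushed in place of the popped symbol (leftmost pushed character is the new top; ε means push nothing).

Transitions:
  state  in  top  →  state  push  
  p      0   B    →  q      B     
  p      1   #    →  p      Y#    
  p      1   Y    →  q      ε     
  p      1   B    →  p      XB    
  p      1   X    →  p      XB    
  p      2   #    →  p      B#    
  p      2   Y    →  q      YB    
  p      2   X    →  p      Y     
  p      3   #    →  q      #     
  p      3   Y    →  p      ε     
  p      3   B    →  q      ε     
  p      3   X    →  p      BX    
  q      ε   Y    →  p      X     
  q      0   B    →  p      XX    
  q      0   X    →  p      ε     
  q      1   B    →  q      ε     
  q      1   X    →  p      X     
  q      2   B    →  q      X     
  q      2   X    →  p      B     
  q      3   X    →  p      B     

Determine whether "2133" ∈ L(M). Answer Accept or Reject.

(p, 2133, #)
  read 2, top #: go to p, push B# → (p, 133, B#)
  read 1, top B: go to p, push XB → (p, 33, XB#)
  read 3, top X: go to p, push BX → (p, 3, BXB#)
  read 3, top B: go to q, push ε → (q, ε, XB#)
All input consumed; state q ∈ F.

Accept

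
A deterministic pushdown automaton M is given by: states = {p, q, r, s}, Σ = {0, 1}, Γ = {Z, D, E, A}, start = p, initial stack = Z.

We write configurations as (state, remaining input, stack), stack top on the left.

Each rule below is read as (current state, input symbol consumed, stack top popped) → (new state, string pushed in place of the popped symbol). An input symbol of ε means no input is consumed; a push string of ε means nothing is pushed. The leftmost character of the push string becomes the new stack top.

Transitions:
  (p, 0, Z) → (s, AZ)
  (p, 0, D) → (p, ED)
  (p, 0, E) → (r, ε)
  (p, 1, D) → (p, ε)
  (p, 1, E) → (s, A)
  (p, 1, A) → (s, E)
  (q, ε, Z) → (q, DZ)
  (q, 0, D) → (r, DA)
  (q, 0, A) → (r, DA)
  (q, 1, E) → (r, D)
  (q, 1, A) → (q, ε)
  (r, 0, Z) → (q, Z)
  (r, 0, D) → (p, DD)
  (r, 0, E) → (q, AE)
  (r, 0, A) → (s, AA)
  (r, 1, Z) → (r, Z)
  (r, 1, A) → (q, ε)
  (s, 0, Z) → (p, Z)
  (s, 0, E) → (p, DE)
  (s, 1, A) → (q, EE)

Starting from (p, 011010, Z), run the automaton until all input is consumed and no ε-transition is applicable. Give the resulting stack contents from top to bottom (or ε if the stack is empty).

(p, 011010, Z)
  read 0, top Z: go to s, push AZ → (s, 11010, AZ)
  read 1, top A: go to q, push EE → (q, 1010, EEZ)
  read 1, top E: go to r, push D → (r, 010, DEZ)
  read 0, top D: go to p, push DD → (p, 10, DDEZ)
  read 1, top D: go to p, push ε → (p, 0, DEZ)
  read 0, top D: go to p, push ED → (p, ε, EDEZ)
All input consumed in state p with stack EDEZ.

EDEZ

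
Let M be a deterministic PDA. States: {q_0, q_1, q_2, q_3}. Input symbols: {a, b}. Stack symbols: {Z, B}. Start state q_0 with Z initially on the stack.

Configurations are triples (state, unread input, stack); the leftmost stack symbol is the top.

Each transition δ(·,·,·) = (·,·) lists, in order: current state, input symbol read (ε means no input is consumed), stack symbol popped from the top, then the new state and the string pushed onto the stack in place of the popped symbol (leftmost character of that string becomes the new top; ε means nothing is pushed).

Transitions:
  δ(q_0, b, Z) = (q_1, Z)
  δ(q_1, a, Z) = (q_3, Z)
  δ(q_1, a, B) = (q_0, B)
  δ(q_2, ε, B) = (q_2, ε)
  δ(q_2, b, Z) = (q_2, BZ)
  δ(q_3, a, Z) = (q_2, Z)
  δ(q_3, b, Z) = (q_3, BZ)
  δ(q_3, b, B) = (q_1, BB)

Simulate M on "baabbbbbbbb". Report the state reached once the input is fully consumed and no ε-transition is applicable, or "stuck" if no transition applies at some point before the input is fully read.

(q_0, baabbbbbbbb, Z)
  read b, top Z: go to q_1, push Z → (q_1, aabbbbbbbb, Z)
  read a, top Z: go to q_3, push Z → (q_3, abbbbbbbb, Z)
  read a, top Z: go to q_2, push Z → (q_2, bbbbbbbb, Z)
  read b, top Z: go to q_2, push BZ → (q_2, bbbbbbb, BZ)
  ε-move, top B: go to q_2, push ε → (q_2, bbbbbbb, Z)
  read b, top Z: go to q_2, push BZ → (q_2, bbbbbb, BZ)
  ε-move, top B: go to q_2, push ε → (q_2, bbbbbb, Z)
  read b, top Z: go to q_2, push BZ → (q_2, bbbbb, BZ)
  ε-move, top B: go to q_2, push ε → (q_2, bbbbb, Z)
  read b, top Z: go to q_2, push BZ → (q_2, bbbb, BZ)
  ε-move, top B: go to q_2, push ε → (q_2, bbbb, Z)
  read b, top Z: go to q_2, push BZ → (q_2, bbb, BZ)
  ε-move, top B: go to q_2, push ε → (q_2, bbb, Z)
  read b, top Z: go to q_2, push BZ → (q_2, bb, BZ)
  ε-move, top B: go to q_2, push ε → (q_2, bb, Z)
  read b, top Z: go to q_2, push BZ → (q_2, b, BZ)
  ε-move, top B: go to q_2, push ε → (q_2, b, Z)
  read b, top Z: go to q_2, push BZ → (q_2, ε, BZ)
  ε-move, top B: go to q_2, push ε → (q_2, ε, Z)
All input consumed; M is in state q_2.

q_2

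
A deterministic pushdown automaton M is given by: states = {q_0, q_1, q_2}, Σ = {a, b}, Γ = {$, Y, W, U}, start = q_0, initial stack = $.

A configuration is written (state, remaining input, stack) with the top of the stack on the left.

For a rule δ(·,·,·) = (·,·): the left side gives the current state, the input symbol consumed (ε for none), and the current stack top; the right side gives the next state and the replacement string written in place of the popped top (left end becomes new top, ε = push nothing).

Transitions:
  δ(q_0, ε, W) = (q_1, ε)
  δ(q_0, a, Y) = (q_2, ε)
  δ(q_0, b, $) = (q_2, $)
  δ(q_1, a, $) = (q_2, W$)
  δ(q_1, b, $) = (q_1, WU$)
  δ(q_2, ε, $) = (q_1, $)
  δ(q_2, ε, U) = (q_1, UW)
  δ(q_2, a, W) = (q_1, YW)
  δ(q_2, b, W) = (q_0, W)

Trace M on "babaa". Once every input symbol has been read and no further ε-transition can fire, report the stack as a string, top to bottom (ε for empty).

YW$

(q_0, babaa, $)
  read b, top $: go to q_2, push $ → (q_2, abaa, $)
  ε-move, top $: go to q_1, push $ → (q_1, abaa, $)
  read a, top $: go to q_2, push W$ → (q_2, baa, W$)
  read b, top W: go to q_0, push W → (q_0, aa, W$)
  ε-move, top W: go to q_1, push ε → (q_1, aa, $)
  read a, top $: go to q_2, push W$ → (q_2, a, W$)
  read a, top W: go to q_1, push YW → (q_1, ε, YW$)
All input consumed in state q_1 with stack YW$.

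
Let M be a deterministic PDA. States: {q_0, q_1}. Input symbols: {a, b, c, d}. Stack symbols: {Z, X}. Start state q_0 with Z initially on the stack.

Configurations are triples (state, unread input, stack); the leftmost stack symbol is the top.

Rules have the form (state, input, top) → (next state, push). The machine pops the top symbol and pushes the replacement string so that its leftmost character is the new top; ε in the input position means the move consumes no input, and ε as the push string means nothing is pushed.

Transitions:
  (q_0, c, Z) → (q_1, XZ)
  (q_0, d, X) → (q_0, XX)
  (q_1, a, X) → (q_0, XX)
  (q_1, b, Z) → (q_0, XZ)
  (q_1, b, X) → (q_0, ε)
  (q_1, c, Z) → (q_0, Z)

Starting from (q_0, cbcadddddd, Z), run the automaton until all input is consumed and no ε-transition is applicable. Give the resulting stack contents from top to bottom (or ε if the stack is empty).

(q_0, cbcadddddd, Z) ⊢ (q_1, bcadddddd, XZ) ⊢ (q_0, cadddddd, Z) ⊢ (q_1, adddddd, XZ) ⊢ (q_0, dddddd, XXZ) ⊢ (q_0, ddddd, XXXZ) ⊢ (q_0, dddd, XXXXZ) ⊢ (q_0, ddd, XXXXXZ) ⊢ (q_0, dd, XXXXXXZ) ⊢ (q_0, d, XXXXXXXZ) ⊢ (q_0, ε, XXXXXXXXZ)
All input consumed in state q_0 with stack XXXXXXXXZ.

XXXXXXXXZ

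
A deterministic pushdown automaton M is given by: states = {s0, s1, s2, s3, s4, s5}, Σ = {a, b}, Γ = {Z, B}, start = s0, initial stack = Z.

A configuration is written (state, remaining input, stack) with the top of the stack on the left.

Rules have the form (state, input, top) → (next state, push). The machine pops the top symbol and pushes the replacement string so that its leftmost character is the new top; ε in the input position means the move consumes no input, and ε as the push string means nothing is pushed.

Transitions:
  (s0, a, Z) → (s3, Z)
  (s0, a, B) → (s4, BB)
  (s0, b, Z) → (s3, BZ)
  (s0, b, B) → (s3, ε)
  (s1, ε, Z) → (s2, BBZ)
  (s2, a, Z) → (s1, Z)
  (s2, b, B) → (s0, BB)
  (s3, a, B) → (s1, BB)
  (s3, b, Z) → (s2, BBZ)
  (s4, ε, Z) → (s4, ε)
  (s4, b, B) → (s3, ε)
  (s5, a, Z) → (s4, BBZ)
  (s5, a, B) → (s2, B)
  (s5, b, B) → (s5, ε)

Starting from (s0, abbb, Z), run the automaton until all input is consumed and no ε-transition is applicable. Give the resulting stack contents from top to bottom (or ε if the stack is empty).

BBZ

(s0, abbb, Z) ⊢ (s3, bbb, Z) ⊢ (s2, bb, BBZ) ⊢ (s0, b, BBBZ) ⊢ (s3, ε, BBZ)
All input consumed in state s3 with stack BBZ.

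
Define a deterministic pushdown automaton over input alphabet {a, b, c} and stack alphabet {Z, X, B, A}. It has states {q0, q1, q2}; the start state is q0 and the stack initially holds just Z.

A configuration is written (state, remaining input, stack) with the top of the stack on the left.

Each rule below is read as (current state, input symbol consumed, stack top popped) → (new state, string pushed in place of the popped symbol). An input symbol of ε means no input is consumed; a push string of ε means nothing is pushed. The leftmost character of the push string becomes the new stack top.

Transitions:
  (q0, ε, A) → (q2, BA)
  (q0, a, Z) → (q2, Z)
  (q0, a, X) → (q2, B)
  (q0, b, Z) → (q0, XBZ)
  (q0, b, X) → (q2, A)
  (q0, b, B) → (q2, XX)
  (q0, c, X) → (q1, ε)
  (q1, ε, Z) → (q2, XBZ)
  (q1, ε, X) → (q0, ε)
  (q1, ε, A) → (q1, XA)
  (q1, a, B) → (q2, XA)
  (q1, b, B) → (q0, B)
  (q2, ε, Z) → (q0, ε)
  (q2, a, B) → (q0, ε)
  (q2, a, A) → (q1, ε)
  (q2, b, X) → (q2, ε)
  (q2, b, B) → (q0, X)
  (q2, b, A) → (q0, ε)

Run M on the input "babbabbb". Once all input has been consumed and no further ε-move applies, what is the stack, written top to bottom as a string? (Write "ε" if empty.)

(q0, babbabbb, Z) ⊢ (q0, abbabbb, XBZ) ⊢ (q2, bbabbb, BBZ) ⊢ (q0, babbb, XBZ) ⊢ (q2, abbb, ABZ) ⊢ (q1, bbb, BZ) ⊢ (q0, bb, BZ) ⊢ (q2, b, XXZ) ⊢ (q2, ε, XZ)
All input consumed in state q2 with stack XZ.

XZ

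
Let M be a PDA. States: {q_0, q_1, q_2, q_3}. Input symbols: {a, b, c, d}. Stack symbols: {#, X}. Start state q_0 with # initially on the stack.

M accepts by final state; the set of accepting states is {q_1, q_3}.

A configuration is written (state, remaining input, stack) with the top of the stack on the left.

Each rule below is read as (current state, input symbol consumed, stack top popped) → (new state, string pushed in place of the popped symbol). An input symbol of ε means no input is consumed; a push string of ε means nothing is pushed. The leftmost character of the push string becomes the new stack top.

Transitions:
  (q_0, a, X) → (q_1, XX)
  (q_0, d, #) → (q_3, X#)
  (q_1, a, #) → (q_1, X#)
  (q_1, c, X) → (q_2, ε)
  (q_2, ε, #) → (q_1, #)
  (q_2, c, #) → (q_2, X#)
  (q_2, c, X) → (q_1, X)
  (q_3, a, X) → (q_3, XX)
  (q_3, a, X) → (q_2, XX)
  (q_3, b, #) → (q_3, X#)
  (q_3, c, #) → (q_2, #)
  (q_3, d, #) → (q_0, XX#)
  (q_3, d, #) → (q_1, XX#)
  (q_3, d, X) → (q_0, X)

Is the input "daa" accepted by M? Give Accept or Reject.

One accepting computation: (q_0, daa, #) ⊢ (q_3, aa, X#) ⊢ (q_3, a, XX#) ⊢ (q_3, ε, XXX#)
All input consumed and state q_3 ∈ F.

Accept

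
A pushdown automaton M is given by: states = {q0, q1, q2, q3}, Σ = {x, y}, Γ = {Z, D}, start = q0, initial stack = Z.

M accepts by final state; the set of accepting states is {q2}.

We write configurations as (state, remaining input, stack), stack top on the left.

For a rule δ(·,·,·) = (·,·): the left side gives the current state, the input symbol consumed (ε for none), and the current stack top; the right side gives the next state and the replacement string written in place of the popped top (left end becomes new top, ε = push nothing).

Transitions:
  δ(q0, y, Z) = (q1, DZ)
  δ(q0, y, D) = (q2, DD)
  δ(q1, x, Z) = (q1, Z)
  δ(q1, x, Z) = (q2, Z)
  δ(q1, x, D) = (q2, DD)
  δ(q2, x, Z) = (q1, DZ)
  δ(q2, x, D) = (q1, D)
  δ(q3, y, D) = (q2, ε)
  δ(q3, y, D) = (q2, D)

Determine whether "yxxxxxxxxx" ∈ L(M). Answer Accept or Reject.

Accept

One accepting computation: (q0, yxxxxxxxxx, Z) ⊢ (q1, xxxxxxxxx, DZ) ⊢ (q2, xxxxxxxx, DDZ) ⊢ (q1, xxxxxxx, DDZ) ⊢ (q2, xxxxxx, DDDZ) ⊢ (q1, xxxxx, DDDZ) ⊢ (q2, xxxx, DDDDZ) ⊢ (q1, xxx, DDDDZ) ⊢ (q2, xx, DDDDDZ) ⊢ (q1, x, DDDDDZ) ⊢ (q2, ε, DDDDDDZ)
All input consumed and state q2 ∈ F.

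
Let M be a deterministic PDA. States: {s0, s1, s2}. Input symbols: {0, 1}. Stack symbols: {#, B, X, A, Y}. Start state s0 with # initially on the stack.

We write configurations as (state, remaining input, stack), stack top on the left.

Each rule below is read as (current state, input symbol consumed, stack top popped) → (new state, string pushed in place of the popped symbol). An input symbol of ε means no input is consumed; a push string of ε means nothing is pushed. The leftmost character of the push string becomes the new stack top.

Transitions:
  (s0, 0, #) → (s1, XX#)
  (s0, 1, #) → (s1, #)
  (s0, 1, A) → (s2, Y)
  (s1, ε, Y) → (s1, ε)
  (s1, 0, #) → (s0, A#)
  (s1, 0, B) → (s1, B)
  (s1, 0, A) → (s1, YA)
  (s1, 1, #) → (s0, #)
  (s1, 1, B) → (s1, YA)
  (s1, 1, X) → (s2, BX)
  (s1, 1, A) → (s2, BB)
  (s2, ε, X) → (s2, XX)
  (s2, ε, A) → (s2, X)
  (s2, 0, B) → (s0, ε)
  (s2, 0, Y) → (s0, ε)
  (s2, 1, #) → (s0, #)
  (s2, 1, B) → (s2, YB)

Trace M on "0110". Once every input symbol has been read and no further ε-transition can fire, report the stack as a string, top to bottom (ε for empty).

(s0, 0110, #) ⊢ (s1, 110, XX#) ⊢ (s2, 10, BXX#) ⊢ (s2, 0, YBXX#) ⊢ (s0, ε, BXX#)
All input consumed in state s0 with stack BXX#.

BXX#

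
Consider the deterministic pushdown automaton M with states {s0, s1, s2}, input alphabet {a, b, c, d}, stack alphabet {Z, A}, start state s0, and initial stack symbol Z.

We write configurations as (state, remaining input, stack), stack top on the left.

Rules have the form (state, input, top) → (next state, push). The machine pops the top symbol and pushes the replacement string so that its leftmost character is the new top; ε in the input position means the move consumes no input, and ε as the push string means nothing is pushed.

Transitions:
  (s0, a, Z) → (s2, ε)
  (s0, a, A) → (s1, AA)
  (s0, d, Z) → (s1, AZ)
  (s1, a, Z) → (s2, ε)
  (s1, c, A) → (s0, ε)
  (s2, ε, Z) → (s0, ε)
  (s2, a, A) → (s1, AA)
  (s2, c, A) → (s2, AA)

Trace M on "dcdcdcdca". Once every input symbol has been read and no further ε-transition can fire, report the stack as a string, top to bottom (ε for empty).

ε

(s0, dcdcdcdca, Z)
  read d, top Z: go to s1, push AZ → (s1, cdcdcdca, AZ)
  read c, top A: go to s0, push ε → (s0, dcdcdca, Z)
  read d, top Z: go to s1, push AZ → (s1, cdcdca, AZ)
  read c, top A: go to s0, push ε → (s0, dcdca, Z)
  read d, top Z: go to s1, push AZ → (s1, cdca, AZ)
  read c, top A: go to s0, push ε → (s0, dca, Z)
  read d, top Z: go to s1, push AZ → (s1, ca, AZ)
  read c, top A: go to s0, push ε → (s0, a, Z)
  read a, top Z: go to s2, push ε → (s2, ε, ε)
All input consumed in state s2 with stack ε.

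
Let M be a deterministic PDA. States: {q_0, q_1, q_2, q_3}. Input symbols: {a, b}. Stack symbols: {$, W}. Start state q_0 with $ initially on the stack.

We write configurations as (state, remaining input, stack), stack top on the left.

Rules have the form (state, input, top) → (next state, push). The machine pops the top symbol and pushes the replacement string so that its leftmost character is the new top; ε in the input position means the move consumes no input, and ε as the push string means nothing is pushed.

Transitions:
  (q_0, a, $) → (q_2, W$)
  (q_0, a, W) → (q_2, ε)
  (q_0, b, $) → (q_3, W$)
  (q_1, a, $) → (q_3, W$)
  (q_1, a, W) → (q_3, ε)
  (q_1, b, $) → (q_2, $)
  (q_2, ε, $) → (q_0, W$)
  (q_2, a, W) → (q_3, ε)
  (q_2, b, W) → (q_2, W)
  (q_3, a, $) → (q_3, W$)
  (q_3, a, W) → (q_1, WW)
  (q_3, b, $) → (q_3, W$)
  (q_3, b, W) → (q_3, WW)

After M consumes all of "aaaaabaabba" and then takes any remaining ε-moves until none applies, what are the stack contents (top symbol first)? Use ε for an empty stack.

WWWWW$

(q_0, aaaaabaabba, $)
  read a, top $: go to q_2, push W$ → (q_2, aaaabaabba, W$)
  read a, top W: go to q_3, push ε → (q_3, aaabaabba, $)
  read a, top $: go to q_3, push W$ → (q_3, aabaabba, W$)
  read a, top W: go to q_1, push WW → (q_1, abaabba, WW$)
  read a, top W: go to q_3, push ε → (q_3, baabba, W$)
  read b, top W: go to q_3, push WW → (q_3, aabba, WW$)
  read a, top W: go to q_1, push WW → (q_1, abba, WWW$)
  read a, top W: go to q_3, push ε → (q_3, bba, WW$)
  read b, top W: go to q_3, push WW → (q_3, ba, WWW$)
  read b, top W: go to q_3, push WW → (q_3, a, WWWW$)
  read a, top W: go to q_1, push WW → (q_1, ε, WWWWW$)
All input consumed in state q_1 with stack WWWWW$.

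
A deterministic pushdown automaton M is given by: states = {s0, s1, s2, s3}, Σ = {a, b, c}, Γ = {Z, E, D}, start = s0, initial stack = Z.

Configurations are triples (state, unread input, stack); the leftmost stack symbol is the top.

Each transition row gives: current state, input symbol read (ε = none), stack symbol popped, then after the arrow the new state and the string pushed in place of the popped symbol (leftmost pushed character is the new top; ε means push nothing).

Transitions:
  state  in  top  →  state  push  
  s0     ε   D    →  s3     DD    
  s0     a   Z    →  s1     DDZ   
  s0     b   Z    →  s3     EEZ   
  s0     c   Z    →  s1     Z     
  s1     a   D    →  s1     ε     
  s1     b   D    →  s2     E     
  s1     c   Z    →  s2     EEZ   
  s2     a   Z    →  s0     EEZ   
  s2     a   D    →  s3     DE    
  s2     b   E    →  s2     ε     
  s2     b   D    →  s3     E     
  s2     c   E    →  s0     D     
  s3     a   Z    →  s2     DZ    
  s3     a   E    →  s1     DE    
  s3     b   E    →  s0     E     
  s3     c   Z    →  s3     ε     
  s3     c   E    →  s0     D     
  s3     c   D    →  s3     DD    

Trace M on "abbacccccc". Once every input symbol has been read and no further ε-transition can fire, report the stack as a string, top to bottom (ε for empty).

DDDDDDDEZ

(s0, abbacccccc, Z) ⊢ (s1, bbacccccc, DDZ) ⊢ (s2, bacccccc, EDZ) ⊢ (s2, acccccc, DZ) ⊢ (s3, cccccc, DEZ) ⊢ (s3, ccccc, DDEZ) ⊢ (s3, cccc, DDDEZ) ⊢ (s3, ccc, DDDDEZ) ⊢ (s3, cc, DDDDDEZ) ⊢ (s3, c, DDDDDDEZ) ⊢ (s3, ε, DDDDDDDEZ)
All input consumed in state s3 with stack DDDDDDDEZ.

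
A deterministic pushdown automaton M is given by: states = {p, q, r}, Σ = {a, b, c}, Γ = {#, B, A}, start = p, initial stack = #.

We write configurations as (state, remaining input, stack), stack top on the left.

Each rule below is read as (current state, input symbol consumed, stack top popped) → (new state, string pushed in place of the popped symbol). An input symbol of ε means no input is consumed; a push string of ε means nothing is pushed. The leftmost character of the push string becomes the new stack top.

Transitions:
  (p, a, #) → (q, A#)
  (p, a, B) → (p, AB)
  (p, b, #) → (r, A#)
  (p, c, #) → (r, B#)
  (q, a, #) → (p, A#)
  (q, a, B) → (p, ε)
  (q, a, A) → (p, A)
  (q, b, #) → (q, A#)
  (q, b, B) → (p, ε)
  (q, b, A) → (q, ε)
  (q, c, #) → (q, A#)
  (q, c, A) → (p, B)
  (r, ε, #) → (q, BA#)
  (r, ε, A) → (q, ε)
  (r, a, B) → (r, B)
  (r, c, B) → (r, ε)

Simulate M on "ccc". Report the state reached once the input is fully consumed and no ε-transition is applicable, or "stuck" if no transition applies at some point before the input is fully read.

(p, ccc, #) ⊢ (r, cc, B#) ⊢ (r, c, #) ⊢ (q, c, BA#)
No transition for (q, c, top B); M blocks with input c remaining.

stuck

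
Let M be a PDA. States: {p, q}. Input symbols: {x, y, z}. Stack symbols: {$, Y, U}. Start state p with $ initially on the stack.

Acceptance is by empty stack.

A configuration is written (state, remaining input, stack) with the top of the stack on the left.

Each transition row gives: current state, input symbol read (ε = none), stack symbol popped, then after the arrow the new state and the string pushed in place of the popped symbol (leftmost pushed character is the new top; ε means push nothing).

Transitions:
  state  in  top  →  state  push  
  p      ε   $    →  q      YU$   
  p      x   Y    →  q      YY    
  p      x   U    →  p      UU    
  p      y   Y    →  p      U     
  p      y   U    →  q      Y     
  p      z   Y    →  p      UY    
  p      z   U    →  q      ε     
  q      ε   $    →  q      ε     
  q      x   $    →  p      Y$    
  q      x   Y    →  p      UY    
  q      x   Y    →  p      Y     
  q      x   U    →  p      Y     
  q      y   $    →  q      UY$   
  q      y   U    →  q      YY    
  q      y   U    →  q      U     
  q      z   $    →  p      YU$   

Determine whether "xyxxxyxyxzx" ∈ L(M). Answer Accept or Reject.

Reject

No computation consumes all input and empties the stack.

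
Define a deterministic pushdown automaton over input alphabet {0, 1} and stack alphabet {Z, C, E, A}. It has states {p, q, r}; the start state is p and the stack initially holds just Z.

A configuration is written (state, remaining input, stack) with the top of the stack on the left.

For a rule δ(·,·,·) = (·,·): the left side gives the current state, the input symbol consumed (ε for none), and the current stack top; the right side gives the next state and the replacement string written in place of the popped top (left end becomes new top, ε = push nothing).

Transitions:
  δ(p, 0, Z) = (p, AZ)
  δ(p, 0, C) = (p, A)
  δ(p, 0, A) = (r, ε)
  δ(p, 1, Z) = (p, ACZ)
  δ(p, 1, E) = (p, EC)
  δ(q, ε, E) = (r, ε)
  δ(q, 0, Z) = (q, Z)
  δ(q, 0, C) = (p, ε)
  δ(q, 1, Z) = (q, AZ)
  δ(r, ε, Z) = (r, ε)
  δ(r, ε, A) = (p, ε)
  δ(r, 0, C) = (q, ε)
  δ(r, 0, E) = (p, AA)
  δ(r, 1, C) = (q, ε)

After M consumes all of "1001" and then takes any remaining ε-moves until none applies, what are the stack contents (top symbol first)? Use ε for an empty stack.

AZ

(p, 1001, Z)
  read 1, top Z: go to p, push ACZ → (p, 001, ACZ)
  read 0, top A: go to r, push ε → (r, 01, CZ)
  read 0, top C: go to q, push ε → (q, 1, Z)
  read 1, top Z: go to q, push AZ → (q, ε, AZ)
All input consumed in state q with stack AZ.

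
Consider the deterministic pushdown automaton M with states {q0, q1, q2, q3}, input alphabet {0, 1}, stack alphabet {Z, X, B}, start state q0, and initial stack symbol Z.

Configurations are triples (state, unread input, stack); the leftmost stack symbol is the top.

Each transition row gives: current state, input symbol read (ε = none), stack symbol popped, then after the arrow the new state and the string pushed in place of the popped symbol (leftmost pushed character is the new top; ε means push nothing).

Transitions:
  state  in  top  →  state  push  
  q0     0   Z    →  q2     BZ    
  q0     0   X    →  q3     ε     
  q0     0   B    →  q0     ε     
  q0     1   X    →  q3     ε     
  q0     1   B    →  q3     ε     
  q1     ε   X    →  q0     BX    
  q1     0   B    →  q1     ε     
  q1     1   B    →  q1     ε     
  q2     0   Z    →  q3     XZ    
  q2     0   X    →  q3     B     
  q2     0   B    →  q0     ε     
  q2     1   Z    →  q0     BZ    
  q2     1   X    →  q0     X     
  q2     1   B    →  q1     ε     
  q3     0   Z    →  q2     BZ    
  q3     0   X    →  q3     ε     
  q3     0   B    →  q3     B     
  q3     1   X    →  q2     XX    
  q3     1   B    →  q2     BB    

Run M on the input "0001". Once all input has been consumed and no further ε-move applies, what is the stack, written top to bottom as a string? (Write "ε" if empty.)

(q0, 0001, Z) ⊢ (q2, 001, BZ) ⊢ (q0, 01, Z) ⊢ (q2, 1, BZ) ⊢ (q1, ε, Z)
All input consumed in state q1 with stack Z.

Z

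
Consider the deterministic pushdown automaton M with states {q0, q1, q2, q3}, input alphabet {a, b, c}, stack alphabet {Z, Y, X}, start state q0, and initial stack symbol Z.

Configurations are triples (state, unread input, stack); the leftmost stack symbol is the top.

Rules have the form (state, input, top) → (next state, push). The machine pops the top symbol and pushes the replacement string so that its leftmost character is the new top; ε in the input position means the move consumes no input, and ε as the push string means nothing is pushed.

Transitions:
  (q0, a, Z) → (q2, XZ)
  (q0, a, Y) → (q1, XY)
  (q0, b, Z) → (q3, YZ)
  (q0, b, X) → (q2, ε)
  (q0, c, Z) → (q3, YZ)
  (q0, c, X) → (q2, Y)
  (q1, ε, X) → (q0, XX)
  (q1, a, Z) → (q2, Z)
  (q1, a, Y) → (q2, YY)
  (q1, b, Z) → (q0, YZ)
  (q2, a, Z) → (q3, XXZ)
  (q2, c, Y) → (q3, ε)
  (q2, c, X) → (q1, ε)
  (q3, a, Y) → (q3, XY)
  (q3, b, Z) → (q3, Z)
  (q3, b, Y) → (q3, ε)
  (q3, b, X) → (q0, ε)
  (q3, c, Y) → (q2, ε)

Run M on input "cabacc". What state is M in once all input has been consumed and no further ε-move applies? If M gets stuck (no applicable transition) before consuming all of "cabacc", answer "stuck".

(q0, cabacc, Z)
  read c, top Z: go to q3, push YZ → (q3, abacc, YZ)
  read a, top Y: go to q3, push XY → (q3, bacc, XYZ)
  read b, top X: go to q0, push ε → (q0, acc, YZ)
  read a, top Y: go to q1, push XY → (q1, cc, XYZ)
  ε-move, top X: go to q0, push XX → (q0, cc, XXYZ)
  read c, top X: go to q2, push Y → (q2, c, YXYZ)
  read c, top Y: go to q3, push ε → (q3, ε, XYZ)
All input consumed; M is in state q3.

q3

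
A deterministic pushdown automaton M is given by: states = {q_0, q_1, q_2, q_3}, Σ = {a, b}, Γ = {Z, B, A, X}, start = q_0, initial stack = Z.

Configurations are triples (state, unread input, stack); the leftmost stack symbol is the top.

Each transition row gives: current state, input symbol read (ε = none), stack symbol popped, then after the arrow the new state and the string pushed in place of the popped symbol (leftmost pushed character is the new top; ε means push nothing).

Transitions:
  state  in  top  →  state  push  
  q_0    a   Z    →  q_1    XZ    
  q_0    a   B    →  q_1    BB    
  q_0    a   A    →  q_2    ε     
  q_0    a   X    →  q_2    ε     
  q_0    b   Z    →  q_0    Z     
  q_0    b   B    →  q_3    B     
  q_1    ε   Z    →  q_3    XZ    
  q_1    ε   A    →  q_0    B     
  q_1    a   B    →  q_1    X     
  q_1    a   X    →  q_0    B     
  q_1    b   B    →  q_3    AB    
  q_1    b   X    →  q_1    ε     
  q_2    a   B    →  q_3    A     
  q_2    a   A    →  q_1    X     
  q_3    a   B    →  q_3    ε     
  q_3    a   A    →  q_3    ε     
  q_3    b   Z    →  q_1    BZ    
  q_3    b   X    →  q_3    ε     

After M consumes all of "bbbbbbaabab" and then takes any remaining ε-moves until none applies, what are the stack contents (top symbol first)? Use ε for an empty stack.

BZ

(q_0, bbbbbbaabab, Z)
  read b, top Z: go to q_0, push Z → (q_0, bbbbbaabab, Z)
  read b, top Z: go to q_0, push Z → (q_0, bbbbaabab, Z)
  read b, top Z: go to q_0, push Z → (q_0, bbbaabab, Z)
  read b, top Z: go to q_0, push Z → (q_0, bbaabab, Z)
  read b, top Z: go to q_0, push Z → (q_0, baabab, Z)
  read b, top Z: go to q_0, push Z → (q_0, aabab, Z)
  read a, top Z: go to q_1, push XZ → (q_1, abab, XZ)
  read a, top X: go to q_0, push B → (q_0, bab, BZ)
  read b, top B: go to q_3, push B → (q_3, ab, BZ)
  read a, top B: go to q_3, push ε → (q_3, b, Z)
  read b, top Z: go to q_1, push BZ → (q_1, ε, BZ)
All input consumed in state q_1 with stack BZ.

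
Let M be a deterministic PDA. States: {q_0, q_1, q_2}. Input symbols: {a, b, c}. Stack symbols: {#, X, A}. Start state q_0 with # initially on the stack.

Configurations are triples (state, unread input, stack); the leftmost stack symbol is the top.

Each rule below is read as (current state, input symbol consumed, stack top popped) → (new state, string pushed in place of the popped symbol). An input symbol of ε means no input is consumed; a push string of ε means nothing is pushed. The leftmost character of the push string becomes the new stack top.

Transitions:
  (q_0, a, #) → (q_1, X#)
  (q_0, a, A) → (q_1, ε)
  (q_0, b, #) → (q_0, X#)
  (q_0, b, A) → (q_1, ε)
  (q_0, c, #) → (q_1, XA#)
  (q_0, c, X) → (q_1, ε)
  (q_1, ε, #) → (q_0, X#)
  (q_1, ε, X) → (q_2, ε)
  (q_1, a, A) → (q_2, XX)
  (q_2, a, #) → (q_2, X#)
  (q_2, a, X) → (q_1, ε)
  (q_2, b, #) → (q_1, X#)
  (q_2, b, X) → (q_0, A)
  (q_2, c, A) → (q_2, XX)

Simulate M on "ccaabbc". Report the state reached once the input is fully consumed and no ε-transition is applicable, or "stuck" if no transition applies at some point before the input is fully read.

(q_0, ccaabbc, #) ⊢ (q_1, caabbc, XA#) ⊢ (q_2, caabbc, A#) ⊢ (q_2, aabbc, XX#) ⊢ (q_1, abbc, X#) ⊢ (q_2, abbc, #) ⊢ (q_2, bbc, X#) ⊢ (q_0, bc, A#) ⊢ (q_1, c, #) ⊢ (q_0, c, X#) ⊢ (q_1, ε, #) ⊢ (q_0, ε, X#)
All input consumed; M is in state q_0.

q_0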